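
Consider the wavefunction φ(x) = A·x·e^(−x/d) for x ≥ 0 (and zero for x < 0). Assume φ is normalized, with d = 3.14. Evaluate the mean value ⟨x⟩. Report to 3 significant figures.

The expectation value is the |φ|²-weighted average of x: ∫ x|φ|² dx.
Using ∫₀^∞ xⁿ e^(−αx) dx = n!/αⁿ⁺¹, the ratio of the moment integral to the normalization integral gives ⟨x⟩ = 3·d/2.
With d = 3.14, ⟨x⟩ = 4.710.

⟨x⟩ ≈ 4.71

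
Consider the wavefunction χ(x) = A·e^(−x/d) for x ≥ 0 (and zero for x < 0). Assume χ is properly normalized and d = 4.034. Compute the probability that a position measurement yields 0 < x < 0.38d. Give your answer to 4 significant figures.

P ≈ 0.5323

|χ|² is the probability density, so P = ∫_{0}^{0.38d} |χ|² dx.
Since A² = 1/(d/2), this is the region integral divided by the full normalization integral.
In terms of u = x/d (A² and the length scale cancel between numerator and denominator), P = [∫_{0}^{0.38} e^(-2·u) du] / [∫_{0}^{∞} e^(-2·u) du].
Using ∫ e^(-2·u) du = -e^(-2·u)/2, the numerator is 1/2 - e^(-19/25)/2 and the denominator is 1/2.
Evaluating gives P = 0.53233.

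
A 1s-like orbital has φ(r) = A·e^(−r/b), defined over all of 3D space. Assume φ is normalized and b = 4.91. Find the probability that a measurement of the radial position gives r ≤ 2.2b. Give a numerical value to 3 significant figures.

P ≈ 0.815

Integrate the radial probability density 4πr²|φ|² over r ≤ 2.2b.
A² is fixed by ∫₀^∞ 4πr²|φ|² dr = 1, i.e. A² = (π·b^3)^(−1).
In terms of u = r/b (A², 4π and the length scale all cancel between numerator and denominator), P = [∫_{0}^{2.2} u^2·e^(-2·u) du] / [∫_{0}^{∞} u^2·e^(-2·u) du].
With ∫ u^2·e^(-2·u) du = -(2·u^2 + 2·u + 1)·e^(-2·u)/4 + C, the region integral is 1/4 - 377·e^(-22/5)/100 and the full one is 1/4.
Taking the ratio yields P = 0.8149.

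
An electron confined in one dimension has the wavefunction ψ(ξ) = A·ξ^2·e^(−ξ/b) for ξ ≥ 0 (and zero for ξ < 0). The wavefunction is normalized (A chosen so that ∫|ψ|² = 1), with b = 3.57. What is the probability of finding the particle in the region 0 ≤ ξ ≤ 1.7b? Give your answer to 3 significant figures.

The probability is P = ∫ |ψ|² dξ over [0, 1.7b].
The normalization integral ∫|ψ|²dξ over the whole domain equals 3·b^5/4·A², and A² cancels in the ratio.
In terms of u = ξ/b (A² and the length scale cancel between numerator and denominator), P = [∫_{0}^{1.7} u^4·e^(-2·u) du] / [∫_{0}^{∞} u^4·e^(-2·u) du].
An antiderivative of u^4·e^(-2·u) is -(u^4/2 + u^3 + 3·u^2/2 + 3·u/2 + 3/4)·e^(-2·u); evaluating from 0 to 1.7 gives ≈ 0.19186, while the full integral is 3/4.
This works out to P = 0.2558.

P ≈ 0.256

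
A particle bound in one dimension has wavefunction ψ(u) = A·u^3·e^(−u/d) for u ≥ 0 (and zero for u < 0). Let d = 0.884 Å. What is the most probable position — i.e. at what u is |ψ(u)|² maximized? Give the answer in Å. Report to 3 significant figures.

Differentiate |ψ(u)|² with respect to u and set to zero.
Solving yields u = 3·d.
With d = 0.884, the most probable position is 2.652 Å.

u ≈ 2.65 Å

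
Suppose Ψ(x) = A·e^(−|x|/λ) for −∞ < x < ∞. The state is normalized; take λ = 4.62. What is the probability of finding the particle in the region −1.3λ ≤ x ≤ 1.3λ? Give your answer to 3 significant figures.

P ≈ 0.926

|Ψ|² is the probability density, so P = ∫_{−1.3λ}^{1.3λ} |Ψ|² dx.
With A² fixed by ∫|Ψ|² = 1, i.e. A² = (λ)^(−1), substitute and integrate.
By symmetry take twice the x ≥ 0 contribution in numerator and denominator; the 2's cancel. In terms of u = x/λ (A² and the length scale cancel between numerator and denominator), P = [∫_{0}^{1.3} e^(-2·u) du] / [∫_{0}^{∞} e^(-2·u) du].
An antiderivative of e^(-2·u) is -e^(-2·u)/2; evaluating from 0 to 1.3 gives 1/2 - e^(-13/5)/2, while the full integral is 1/2.
Evaluating gives P = 0.9257.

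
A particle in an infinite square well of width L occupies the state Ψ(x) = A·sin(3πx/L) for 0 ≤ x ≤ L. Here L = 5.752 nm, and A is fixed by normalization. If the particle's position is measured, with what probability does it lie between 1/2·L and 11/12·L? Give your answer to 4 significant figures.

P ≈ 0.4697

The probability is P = ∫ |Ψ|² dx over [1/2·L, 11/12·L].
With A² fixed by ∫|Ψ|² = 1, i.e. A² = (L/2)^(−1), substitute and integrate.
Substituting u = x/L, A² and the length scale cancel in the ratio: P = ∫_{1/2}^{11/12} sin(3·π·u)^2 du / ∫_{0}^{1} sin(3·π·u)^2 du.
With ∫ sin(3·π·u)^2 du = u/2 - sin(6·π·u)/(12·π) + C, the region integral is 1/(12·π) + 5/24 and the full one is 1/2.
The result is P = (2 + 5·π)/(12·π).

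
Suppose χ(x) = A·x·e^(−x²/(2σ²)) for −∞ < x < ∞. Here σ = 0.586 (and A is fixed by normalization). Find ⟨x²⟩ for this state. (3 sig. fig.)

By definition ⟨x²⟩ = ∫ x^2 |χ(x)|² dx.
Evaluating both integrals, ⟨x²⟩ = 3·σ^2/2.
Putting σ = 0.586 gives 0.5151.

⟨x^2⟩ ≈ 0.515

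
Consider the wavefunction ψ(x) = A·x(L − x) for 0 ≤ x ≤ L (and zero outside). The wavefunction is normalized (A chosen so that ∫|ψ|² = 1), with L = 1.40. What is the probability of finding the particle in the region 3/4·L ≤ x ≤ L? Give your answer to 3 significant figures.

P ≈ 0.104

The probability is P = ∫ |ψ|² dx over [3/4·L, L].
The normalization integral ∫|ψ|²dx over the whole domain equals L^5/30·A², and A² cancels in the ratio.
Substituting u = x/L, A² and the length scale cancel in the ratio: P = ∫_{3/4}^{1} u^2·(1 - u)^2 du / ∫_{0}^{1} u^2·(1 - u)^2 du.
Using ∫ u^2·(1 - u)^2 du = u^3·(6·u^2 - 15·u + 10)/30, the numerator is ≈ 0.0034505 and the denominator is 1/30.
Evaluating gives P = 53/512.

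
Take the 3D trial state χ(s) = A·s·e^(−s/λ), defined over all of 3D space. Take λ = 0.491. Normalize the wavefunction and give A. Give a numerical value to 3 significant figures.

A ≈ 1.93

Normalization requires ∫|χ|² 4πs² ds = 1, integrated from 0 to ∞.
With χ = A·s·e^(−s/λ), the integral evaluates to A²·[3·π·λ^5].
Plugging in λ = 0.491 yields A = 1.928.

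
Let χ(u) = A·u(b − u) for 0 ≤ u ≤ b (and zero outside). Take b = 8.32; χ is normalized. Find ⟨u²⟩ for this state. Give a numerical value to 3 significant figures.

⟨u^2⟩ ≈ 19.8

The expectation value is the |χ|²-weighted average of u^2: ∫ u^2|χ|² du.
Evaluating both integrals, ⟨u²⟩ = 2·b^2/7.
Putting b = 8.32 gives 19.78.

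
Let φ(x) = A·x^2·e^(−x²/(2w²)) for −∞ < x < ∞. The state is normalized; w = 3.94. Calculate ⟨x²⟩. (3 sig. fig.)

⟨x^2⟩ ≈ 38.8

By definition ⟨x²⟩ = ∫ x^2 |φ(x)|² dx.
Since the A² factors cancel between numerator and denominator, ⟨x²⟩ = 5·w^2/2.
With w = 3.94, ⟨x^2⟩ = 38.81.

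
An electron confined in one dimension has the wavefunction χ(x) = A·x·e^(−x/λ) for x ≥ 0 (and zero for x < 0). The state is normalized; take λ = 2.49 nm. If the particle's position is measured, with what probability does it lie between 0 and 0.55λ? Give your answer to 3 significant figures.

P ≈ 0.0996

The probability is P = ∫ |χ|² dx over [0, 0.55λ].
The normalization integral ∫|χ|²dx over the whole domain equals λ^3/4·A², and A² cancels in the ratio.
Let u = x/λ; then A² and the length scale cancel, so P = ∫_{0}^{0.55} u^2·e^(-2·u) du ÷ ∫_{0}^{∞} u^2·e^(-2·u) du.
An antiderivative of u^2·e^(-2·u) is -(2·u^2 + 2·u + 1)·e^(-2·u)/4; evaluating from 0 to 0.55 gives 1/4 - 541·e^(-11/10)/800, while the full integral is 1/4.
The result is P = 0.09958.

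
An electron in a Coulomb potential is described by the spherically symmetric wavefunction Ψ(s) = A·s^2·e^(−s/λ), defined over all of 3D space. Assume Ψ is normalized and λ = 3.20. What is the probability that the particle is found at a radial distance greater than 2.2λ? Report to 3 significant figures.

P ≈ 0.844

P = ∫ |Ψ|² 4πs² ds over s > 2.2λ.
The full normalization integral is A²·[45·π·λ^7/2] = 1, fixing A².
In terms of u = s/λ (A², 4π and the length scale all cancel between numerator and denominator), P = [∫_{2.2}^{∞} u^6·e^(-2·u) du] / [∫_{0}^{∞} u^6·e^(-2·u) du].
With ∫ u^6·e^(-2·u) du = -(4·u^6 + 12·u^5 + 30·u^4 + 60·u^3 + 90·u^2 + 90·u + 45)·e^(-2·u)/8 + C, the region integral is ≈ 4.7455 and the full one is 45/8.
This evaluates to P = 0.8436.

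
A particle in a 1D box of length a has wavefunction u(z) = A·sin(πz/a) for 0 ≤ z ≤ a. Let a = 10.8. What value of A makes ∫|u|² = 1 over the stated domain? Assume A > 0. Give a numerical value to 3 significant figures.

A ≈ 0.430

Normalization requires ∫|u|² dz = 1, integrated from 0 to a.
With u = A·sin(πz/a), the integral evaluates to A²·[a/2].
Setting this equal to 1 gives A² = 1/(a/2).
With a = 10.8: A² = 0.1852 and A = 0.4303.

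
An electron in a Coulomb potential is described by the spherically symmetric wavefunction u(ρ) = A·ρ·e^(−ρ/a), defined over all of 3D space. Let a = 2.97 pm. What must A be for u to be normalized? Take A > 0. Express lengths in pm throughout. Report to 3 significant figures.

We need A² ∫|f|² 4πρ² dρ = 1, taking the integral from 0 to ∞.
With ∫₀^∞ ρ^4 e^(−αρ) dρ = 4!/α^5, ∫|u|² 4πρ² dρ = A²·(3·π·a^5).
With a = 2.97: A² = 0.0004591 and A = 0.02143.

A ≈ 0.0214 pm^(-5/2)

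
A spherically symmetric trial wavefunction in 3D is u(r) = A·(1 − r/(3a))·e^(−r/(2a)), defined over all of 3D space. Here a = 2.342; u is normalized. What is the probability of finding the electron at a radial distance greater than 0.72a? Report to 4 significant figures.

P = ∫ |u|² 4πr² dr over r > 0.72a.
Normalization gives A² = 1/(8·π·a^3/3).
Let t = r/a; then A², 4π and the length scale all cancel, so P = ∫_{0.72}^{∞} t^2·(1 - t/3)^2·e^(-t) dt ÷ ∫_{0}^{∞} t^2·(1 - t/3)^2·e^(-t) dt.
Using ∫ t^2·(1 - t/3)^2·e^(-t) dt = (-t^4 + 2·t^3 - 3·t^2 - 6·t - 6)·e^(-t)/9, the numerator is ≈ 0.616415 and the denominator is 2/3.
Taking the ratio yields P = 0.92462.

P ≈ 0.9246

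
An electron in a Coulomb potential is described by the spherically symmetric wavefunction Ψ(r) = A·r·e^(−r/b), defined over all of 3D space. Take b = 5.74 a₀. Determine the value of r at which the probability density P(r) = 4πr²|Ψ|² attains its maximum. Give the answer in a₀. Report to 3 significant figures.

Differentiate P(r) = 4πr²|Ψ|² with respect to r and set to zero.
This gives r = 2·b.
With b = 5.74, the most probable radial distance is 11.48 a₀.

r ≈ 11.5 a₀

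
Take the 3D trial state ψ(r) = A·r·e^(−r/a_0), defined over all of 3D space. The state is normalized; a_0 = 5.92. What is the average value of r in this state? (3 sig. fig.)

⟨r⟩ ≈ 14.8

⟨r⟩ = ∫ r |ψ|² 4πr² dr over the full domain.
With ∫₀^∞ r^5 e^(−αr) dr = 5!/α^6, the ratio of the moment integral to the normalization integral gives ⟨r⟩ = 5·a_0/2.
With a_0 = 5.92, ⟨r⟩ = 14.80.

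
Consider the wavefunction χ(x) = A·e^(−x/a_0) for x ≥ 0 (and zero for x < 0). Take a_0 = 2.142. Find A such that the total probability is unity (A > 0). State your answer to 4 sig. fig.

A ≈ 0.9663

Normalization requires ∫|χ|² dx = 1, integrated from 0 to ∞.
With χ = A·e^(−x/a_0), the integral evaluates to A²·[a_0/2].
So A² = (a_0/2)^(−1).
Plugging in a_0 = 2.142 yields A = 0.96629.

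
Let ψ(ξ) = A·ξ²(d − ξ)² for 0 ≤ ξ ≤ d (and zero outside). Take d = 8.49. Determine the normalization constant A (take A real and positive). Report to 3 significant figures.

The normalization condition is ∫|ψ|² dξ = 1 from 0 to d.
Expanding the polynomial and integrating term by term, the integral (without the A² prefactor) comes out to d^9/630.
Setting this equal to 1 gives A² = 1/(d^9/630).
Substituting d = 8.49 gives A² = 0.000002749, so A = 0.001658.

A ≈ 0.00166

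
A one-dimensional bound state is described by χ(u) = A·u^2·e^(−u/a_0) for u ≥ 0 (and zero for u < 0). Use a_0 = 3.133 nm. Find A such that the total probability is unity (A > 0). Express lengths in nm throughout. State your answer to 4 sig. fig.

Normalization requires ∫|χ|² du = 1, integrated from 0 to ∞.
With χ = A·u^2·e^(−u/a_0), the integral evaluates to A²·[3·a_0^5/4].
Plugging in a_0 = 3.133 yields A = 0.066461.

A ≈ 0.06646 nm^(-5/2)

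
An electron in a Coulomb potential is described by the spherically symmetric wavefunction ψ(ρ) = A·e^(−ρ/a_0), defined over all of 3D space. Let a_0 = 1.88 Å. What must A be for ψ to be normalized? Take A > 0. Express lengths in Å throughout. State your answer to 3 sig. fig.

A ≈ 0.219 Å^(-3/2)

Require ∫ |ψ|² 4πρ² dρ = 1 over the whole domain.
Carrying out the integral gives A² · π·a_0^3.
Setting this equal to 1 gives A² = 1/(π·a_0^3).
Plugging in a_0 = 1.88 yields A = 0.2189.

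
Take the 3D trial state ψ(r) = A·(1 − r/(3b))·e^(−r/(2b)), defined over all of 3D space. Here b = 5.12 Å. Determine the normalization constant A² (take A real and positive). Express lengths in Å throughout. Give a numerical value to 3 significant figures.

A^2 ≈ 0.000889 Å^(-3)

Normalization requires ∫|ψ|² 4πr² dr = 1, integrated from 0 to ∞.
Using ∫₀^∞ rⁿ e^(−αr) dr = n!/αⁿ⁺¹, the integral (without the A² prefactor) comes out to 8·π·b^3/3.
Setting this equal to 1 gives A² = 1/(8·π·b^3/3).
Substituting b = 5.12 gives A² = 0.0008893, so A = 0.02982.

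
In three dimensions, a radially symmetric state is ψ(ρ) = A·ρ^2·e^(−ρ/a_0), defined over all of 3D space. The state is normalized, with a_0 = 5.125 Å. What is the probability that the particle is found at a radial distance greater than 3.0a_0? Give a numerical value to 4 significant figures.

P ≈ 0.6063

Integrate the radial probability density 4πρ²|ψ|² over ρ > 3.0a_0.
A² is fixed by ∫₀^∞ 4πρ²|ψ|² dρ = 1, i.e. A² = (45·π·a_0^7/2)^(−1).
Substituting u = ρ/a_0, A², 4π and the length scale all cancel in the ratio: P = ∫_{3.0}^{∞} u^6·e^(-2·u) du / ∫_{0}^{∞} u^6·e^(-2·u) du.
An antiderivative of u^6·e^(-2·u) is -(4·u^6 + 12·u^5 + 30·u^4 + 60·u^3 + 90·u^2 + 90·u + 45)·e^(-2·u)/8; evaluating from 3.0 to ∞ gives ≈ 3.41045, while the full integral is 45/8.
The region integral divided by the full integral gives P = 0.60630.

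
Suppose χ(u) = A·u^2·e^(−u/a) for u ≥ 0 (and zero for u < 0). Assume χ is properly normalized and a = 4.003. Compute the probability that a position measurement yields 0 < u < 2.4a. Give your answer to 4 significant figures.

P ≈ 0.5237

The probability is P = ∫ |χ|² du over [0, 2.4a].
The normalization integral ∫|χ|²du over the whole domain equals 3·a^5/4·A², and A² cancels in the ratio.
Let t = u/a; then A² and the length scale cancel, so P = ∫_{0}^{2.4} t^4·e^(-2·t) dt ÷ ∫_{0}^{∞} t^4·e^(-2·t) dt.
Using ∫ t^4·e^(-2·t) dt = -(t^4/2 + t^3 + 3·t^2/2 + 3·t/2 + 3/4)·e^(-2·t), the numerator is ≈ 0.392806 and the denominator is 3/4.
Taking the ratio, P = 0.52374.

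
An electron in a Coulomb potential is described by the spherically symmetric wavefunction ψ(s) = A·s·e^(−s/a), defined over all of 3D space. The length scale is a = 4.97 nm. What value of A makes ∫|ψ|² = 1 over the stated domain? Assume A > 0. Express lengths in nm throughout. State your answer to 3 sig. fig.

A ≈ 0.00592 nm^(-5/2)

Normalization requires ∫|ψ|² 4πs² ds = 1, integrated from 0 to ∞.
(Spherical symmetry: dV = 4πs² ds.)
With ∫₀^∞ s^4 e^(−αs) ds = 4!/α^5, with ψ = A·s·e^(−s/a), the integral evaluates to A²·[3·π·a^5].
Setting this equal to 1 gives A² = 1/(3·π·a^5).
Plugging in a = 4.97 yields A = 0.005915.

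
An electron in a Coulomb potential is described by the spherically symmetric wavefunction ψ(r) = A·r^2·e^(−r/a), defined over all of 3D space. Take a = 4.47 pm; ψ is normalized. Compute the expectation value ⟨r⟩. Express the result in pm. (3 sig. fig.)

⟨r⟩ = ∫ r |ψ|² 4πr² dr over the full domain.
Since the A² factors cancel between numerator and denominator, ⟨r⟩ = 7·a/2.
With a = 4.47, ⟨r⟩ = 15.65.

⟨r⟩ ≈ 15.6 pm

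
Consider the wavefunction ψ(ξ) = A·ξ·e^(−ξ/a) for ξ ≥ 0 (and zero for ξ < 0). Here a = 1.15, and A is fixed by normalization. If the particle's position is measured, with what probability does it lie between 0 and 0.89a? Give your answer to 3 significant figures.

P ≈ 0.264

The probability is P = ∫ |ψ|² dξ over [0, 0.89a].
The normalization integral ∫|ψ|²dξ over the whole domain equals a^3/4·A², and A² cancels in the ratio.
Substituting u = ξ/a, A² and the length scale cancel in the ratio: P = ∫_{0}^{0.89} u^2·e^(-2·u) du / ∫_{0}^{∞} u^2·e^(-2·u) du.
An antiderivative of u^2·e^(-2·u) is -(2·u^2 + 2·u + 1)·e^(-2·u)/4; evaluating from 0 to 0.89 gives ≈ 0.066007, while the full integral is 1/4.
The result is P = 0.2640.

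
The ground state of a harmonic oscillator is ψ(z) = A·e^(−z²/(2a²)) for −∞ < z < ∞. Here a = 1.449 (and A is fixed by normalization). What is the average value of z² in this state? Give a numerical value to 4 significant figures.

⟨z^2⟩ ≈ 1.050

By definition ⟨z²⟩ = ∫ z^2 |ψ(z)|² dz.
Differentiating ∫e^(−αz²) dz = √(π/α) under α to get the higher moments, evaluating both integrals, ⟨z²⟩ = a^2/2.
With a = 1.449, ⟨z^2⟩ = 1.0498.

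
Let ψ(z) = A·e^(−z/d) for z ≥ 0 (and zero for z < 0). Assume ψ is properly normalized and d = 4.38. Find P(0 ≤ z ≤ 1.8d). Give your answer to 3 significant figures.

The probability is P = ∫ |ψ|² dz over [0, 1.8d].
The normalization integral ∫|ψ|²dz over the whole domain equals d/2·A², and A² cancels in the ratio.
Substituting u = z/d, A² and the length scale cancel in the ratio: P = ∫_{0}^{1.8} e^(-2·u) du / ∫_{0}^{∞} e^(-2·u) du.
An antiderivative of e^(-2·u) is -e^(-2·u)/2; evaluating from 0 to 1.8 gives 1/2 - e^(-18/5)/2, while the full integral is 1/2.
Evaluating gives P = 0.9727.

P ≈ 0.973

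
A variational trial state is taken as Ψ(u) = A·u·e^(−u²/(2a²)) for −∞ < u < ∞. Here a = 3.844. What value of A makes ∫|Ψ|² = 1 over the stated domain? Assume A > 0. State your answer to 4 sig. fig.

We need A² ∫|f|² du = 1, taking the integral from −∞ to ∞.
Differentiating ∫e^(−αu²) du = √(π/α) under α to get the higher moments, carrying out the integral gives A² · √(π)·a^3/2.
Setting this equal to 1 gives A² = 1/(√(π)·a^3/2).
With a = 3.844: A² = 0.019866 and A = 0.14095.

A ≈ 0.1409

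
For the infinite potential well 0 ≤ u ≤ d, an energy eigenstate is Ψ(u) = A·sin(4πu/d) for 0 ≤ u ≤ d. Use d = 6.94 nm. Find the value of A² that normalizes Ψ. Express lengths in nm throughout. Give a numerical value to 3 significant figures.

Normalization requires ∫|Ψ|² du = 1, integrated from 0 to d.
Using sin²θ = (1 − cos 2θ)/2, the integral (without the A² prefactor) comes out to d/2.
Hence A² = 1/[d/2].
Substituting d = 6.94 gives A² = 0.2882, so A = 0.5368.

A^2 ≈ 0.288 nm^(-1)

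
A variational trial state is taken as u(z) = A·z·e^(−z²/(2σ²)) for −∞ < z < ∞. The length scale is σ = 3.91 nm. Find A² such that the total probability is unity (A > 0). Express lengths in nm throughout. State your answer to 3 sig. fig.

A^2 ≈ 0.0189 nm^(-3)

The normalization condition is ∫|u|² dz = 1 from −∞ to ∞.
With u = A·z·e^(−z²/(2σ²)), the integral evaluates to A²·[√(π)·σ^3/2].
Hence A² = 1/[√(π)·σ^3/2].
Plugging in σ = 3.91 yields A = 0.1374.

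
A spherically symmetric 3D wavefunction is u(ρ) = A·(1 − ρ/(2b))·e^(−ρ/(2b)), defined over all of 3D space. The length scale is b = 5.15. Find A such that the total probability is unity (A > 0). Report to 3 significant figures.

A ≈ 0.0171

We need A² ∫|f|² 4πρ² dρ = 1, taking the integral from 0 to ∞.
In 3D with spherical symmetry the volume element is 4πρ² dρ.
With ∫₀^∞ ρ^4 e^(−αρ) dρ = 4!/α^5, ∫|u|² 4πρ² dρ = A²·(8·π·b^3).
Hence A² = 1/[8·π·b^3].
Substituting b = 5.15 gives A² = 0.0002913, so A = 0.01707.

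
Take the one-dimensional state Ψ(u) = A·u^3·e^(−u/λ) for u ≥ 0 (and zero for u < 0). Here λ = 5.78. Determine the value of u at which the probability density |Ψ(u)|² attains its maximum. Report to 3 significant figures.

u ≈ 17.3

Differentiate |Ψ(u)|² with respect to u and set to zero.
Solving yields u = 3·λ.
With λ = 5.78, the most probable position is 17.34.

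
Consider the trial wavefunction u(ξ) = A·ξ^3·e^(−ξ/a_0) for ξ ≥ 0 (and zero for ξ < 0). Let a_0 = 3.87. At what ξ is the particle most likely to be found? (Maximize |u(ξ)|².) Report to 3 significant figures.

ξ ≈ 11.6

Differentiate |u(ξ)|² with respect to ξ and set to zero.
Solving yields ξ = 3·a_0.
With a_0 = 3.87, the most probable position is 11.61.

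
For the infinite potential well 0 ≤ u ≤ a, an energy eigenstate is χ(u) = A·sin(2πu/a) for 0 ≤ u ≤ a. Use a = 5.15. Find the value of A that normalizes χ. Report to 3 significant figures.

We need A² ∫|f|² du = 1, taking the integral from 0 to a.
With χ = A·sin(2πu/a), the integral evaluates to A²·[a/2].
So A² = (a/2)^(−1).
Substituting a = 5.15 gives A² = 0.3883, so A = 0.6232.

A ≈ 0.623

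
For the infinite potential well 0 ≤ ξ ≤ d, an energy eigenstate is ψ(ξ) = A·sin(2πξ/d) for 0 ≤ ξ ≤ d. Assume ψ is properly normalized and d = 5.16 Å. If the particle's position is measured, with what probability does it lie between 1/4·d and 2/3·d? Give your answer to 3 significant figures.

P ≈ 0.348

P = ∫_{1/4·d}^{2/3·d} |ψ(ξ)|² dξ.
The normalization integral ∫|ψ|²dξ over the whole domain equals d/2·A², and A² cancels in the ratio.
In terms of u = ξ/d (A² and the length scale cancel between numerator and denominator), P = [∫_{1/4}^{2/3} sin(2·π·u)^2 du] / [∫_{0}^{1} sin(2·π·u)^2 du].
Using ∫ sin(2·π·u)^2 du = u/2 - sin(4·π·u)/(8·π), the numerator is -√(3)/(16·π) + 5/24 and the denominator is 1/2.
Evaluating gives P = -√(3)/(8·π) + 5/12.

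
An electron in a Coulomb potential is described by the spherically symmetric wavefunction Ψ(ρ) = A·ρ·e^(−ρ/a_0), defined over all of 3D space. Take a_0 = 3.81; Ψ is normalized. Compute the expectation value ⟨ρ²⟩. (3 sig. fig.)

By definition ⟨ρ²⟩ = ∫ ρ^2 |Ψ(ρ)|² 4πρ² dρ.
With ∫₀^∞ ρ^6 e^(−αρ) dρ = 6!/α^7, the ratio of the moment integral to the normalization integral gives ⟨ρ²⟩ = 15·a_0^2/2.
With a_0 = 3.81, ⟨ρ^2⟩ = 108.9.

⟨ρ^2⟩ ≈ 109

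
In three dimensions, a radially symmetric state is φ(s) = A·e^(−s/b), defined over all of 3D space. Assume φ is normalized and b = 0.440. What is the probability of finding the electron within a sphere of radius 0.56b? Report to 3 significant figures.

P ≈ 0.104

P = ∫ |φ|² 4πs² ds over s ≤ 0.56b.
Normalization gives A² = 1/(π·b^3).
Substituting u = s/b, A², 4π and the length scale all cancel in the ratio: P = ∫_{0}^{0.56} u^2·e^(-2·u) du / ∫_{0}^{∞} u^2·e^(-2·u) du.
Using ∫ u^2·e^(-2·u) du = -(2·u^2 + 2·u + 1)·e^(-2·u)/4, the numerator is 1/4 - 1717·e^(-28/25)/2500 and the denominator is 1/4.
The region integral divided by the full integral gives P = 0.1036.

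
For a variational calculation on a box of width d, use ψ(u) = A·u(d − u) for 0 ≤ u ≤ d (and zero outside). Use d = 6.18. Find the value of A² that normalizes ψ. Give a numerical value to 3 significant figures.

A^2 ≈ 0.00333

The normalization condition is ∫|ψ|² du = 1 from 0 to d.
With ψ = A·u(d − u), the integral evaluates to A²·[d^5/30].
So A² = (d^5/30)^(−1).
Plugging in d = 6.18 yields A = 0.05769.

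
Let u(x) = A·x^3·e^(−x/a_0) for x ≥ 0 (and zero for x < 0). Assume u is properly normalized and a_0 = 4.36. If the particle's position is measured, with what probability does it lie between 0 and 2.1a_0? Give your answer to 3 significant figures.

The probability is P = ∫ |u|² dx over [0, 2.1a_0].
With A² fixed by ∫|u|² = 1, i.e. A² = (45·a_0^7/8)^(−1), substitute and integrate.
In terms of t = x/a_0 (A² and the length scale cancel between numerator and denominator), P = [∫_{0}^{2.1} t^6·e^(-2·t) dt] / [∫_{0}^{∞} t^6·e^(-2·t) dt].
With ∫ t^6·e^(-2·t) dt = -(4·t^6 + 12·t^5 + 30·t^4 + 60·t^3 + 90·t^2 + 90·t + 45)·e^(-2·t)/8 + C, the region integral is ≈ 0.74552 and the full one is 45/8.
Taking the ratio, P = 0.1325.

P ≈ 0.133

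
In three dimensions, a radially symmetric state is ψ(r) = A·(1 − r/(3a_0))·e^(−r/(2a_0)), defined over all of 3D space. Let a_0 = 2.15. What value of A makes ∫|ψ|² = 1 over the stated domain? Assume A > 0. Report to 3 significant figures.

The normalization condition is ∫|ψ|² 4πr² dr = 1 from 0 to ∞.
The angular integral contributes 4π, leaving ∫₀^∞ r²|ψ|² dr.
Recall ∫₀^∞ r^m e^(−r/β) dr = m!·β^(m+1), ∫|ψ|² 4πr² dr = A²·(8·π·a_0^3/3).
With a_0 = 2.15: A² = 0.01201 and A = 0.1096.

A ≈ 0.110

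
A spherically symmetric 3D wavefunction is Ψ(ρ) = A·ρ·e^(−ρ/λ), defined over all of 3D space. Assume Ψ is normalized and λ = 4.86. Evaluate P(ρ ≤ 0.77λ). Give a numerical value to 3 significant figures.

P = ∫ |Ψ|² 4πρ² dρ over ρ ≤ 0.77λ.
Normalization gives A² = 1/(3·π·λ^5).
In terms of u = ρ/λ (A², 4π and the length scale all cancel between numerator and denominator), P = [∫_{0}^{0.77} u^4·e^(-2·u) du] / [∫_{0}^{∞} u^4·e^(-2·u) du].
An antiderivative of u^4·e^(-2·u) is -(u^4/2 + u^3 + 3·u^2/2 + 3·u/2 + 3/4)·e^(-2·u); evaluating from 0 to 0.77 gives ≈ 0.015391, while the full integral is 3/4.
This evaluates to P = 0.02052.

P ≈ 0.0205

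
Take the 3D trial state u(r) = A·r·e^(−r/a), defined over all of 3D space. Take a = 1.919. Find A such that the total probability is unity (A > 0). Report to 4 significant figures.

A ≈ 0.06385

The normalization condition is ∫|u|² 4πr² dr = 1 from 0 to ∞.
Carrying out the integral gives A² · 3·π·a^5.
Hence A² = 1/[3·π·a^5].
Plugging in a = 1.919 yields A = 0.063852.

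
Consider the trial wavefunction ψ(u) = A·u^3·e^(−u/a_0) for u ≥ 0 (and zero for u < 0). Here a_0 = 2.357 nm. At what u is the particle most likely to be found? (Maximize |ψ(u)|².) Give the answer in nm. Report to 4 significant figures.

Set d/du [|ψ(u)|²] = 0 and solve for u > 0.
Solving yields u = 3·a_0.
With a_0 = 2.357, the most probable position is 7.0710 nm.

u ≈ 7.071 nm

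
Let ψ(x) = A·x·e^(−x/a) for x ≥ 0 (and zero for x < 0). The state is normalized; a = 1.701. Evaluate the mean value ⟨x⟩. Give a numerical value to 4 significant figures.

⟨x⟩ ≈ 2.552

⟨x⟩ = ∫ x |ψ|² dx over the full domain.
Evaluating both integrals, ⟨x⟩ = 3·a/2.
Putting a = 1.701 gives 2.5515.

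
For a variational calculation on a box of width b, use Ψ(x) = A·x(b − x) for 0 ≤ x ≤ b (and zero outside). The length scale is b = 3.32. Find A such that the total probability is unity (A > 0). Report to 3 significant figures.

The normalization condition is ∫|Ψ|² dx = 1 from 0 to b.
Expanding the polynomial and integrating term by term, the integral (without the A² prefactor) comes out to b^5/30.
So A² = (b^5/30)^(−1).
Plugging in b = 3.32 yields A = 0.2727.

A ≈ 0.273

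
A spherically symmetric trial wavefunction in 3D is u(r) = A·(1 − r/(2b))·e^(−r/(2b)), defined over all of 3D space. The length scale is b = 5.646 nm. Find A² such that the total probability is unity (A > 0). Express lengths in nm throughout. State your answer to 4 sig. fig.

A^2 ≈ 0.0002211 nm^(-3)

Normalization requires ∫|u|² 4πr² dr = 1, integrated from 0 to ∞.
In 3D with spherical symmetry the volume element is 4πr² dr.
Recall ∫₀^∞ r^m e^(−r/β) dr = m!·β^(m+1), with u = A·(1 − r/(2b))·e^(−r/(2b)), the integral evaluates to A²·[8·π·b^3].
Hence A² = 1/[8·π·b^3].
Plugging in b = 5.646 yields A = 0.014869.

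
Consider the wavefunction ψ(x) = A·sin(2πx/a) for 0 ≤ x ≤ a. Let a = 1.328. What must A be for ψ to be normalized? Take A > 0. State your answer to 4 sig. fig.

We need A² ∫|f|² dx = 1, taking the integral from 0 to a.
Using sin²θ = (1 − cos 2θ)/2, with ψ = A·sin(2πx/a), the integral evaluates to A²·[a/2].
Hence A² = 1/[a/2].
Plugging in a = 1.328 yields A = 1.2272.

A ≈ 1.227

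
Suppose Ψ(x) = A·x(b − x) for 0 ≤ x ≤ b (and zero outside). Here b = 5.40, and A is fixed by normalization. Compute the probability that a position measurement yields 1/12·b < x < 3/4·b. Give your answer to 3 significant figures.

P = ∫_{1/12·b}^{3/4·b} |Ψ(x)|² dx.
Since A² = 1/(b^5/30), this is the region integral divided by the full normalization integral.
Substituting u = x/b, A² and the length scale cancel in the ratio: P = ∫_{1/12}^{3/4} u^2·(1 - u)^2 du / ∫_{0}^{1} u^2·(1 - u)^2 du.
An antiderivative of u^2·(1 - u)^2 is u^3·(6·u^2 - 15·u + 10)/30; evaluating from 1/12 to 3/4 gives ≈ 0.029713, while the full integral is 1/30.
Evaluating gives P = 4621/5184.

P ≈ 0.891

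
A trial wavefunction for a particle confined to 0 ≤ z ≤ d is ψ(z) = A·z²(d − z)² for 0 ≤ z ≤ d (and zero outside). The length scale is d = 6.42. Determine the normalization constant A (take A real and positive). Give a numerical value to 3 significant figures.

The normalization condition is ∫|ψ|² dz = 1 from 0 to d.
Expanding the polynomial and integrating term by term, the integral (without the A² prefactor) comes out to d^9/630.
Hence A² = 1/[d^9/630].
Plugging in d = 6.42 yields A = 0.005831.

A ≈ 0.00583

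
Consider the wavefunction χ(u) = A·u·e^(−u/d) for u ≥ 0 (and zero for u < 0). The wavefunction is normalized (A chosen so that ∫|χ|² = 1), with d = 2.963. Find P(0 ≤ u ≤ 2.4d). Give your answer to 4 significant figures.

P = ∫_{0}^{2.4d} |χ(u)|² du.
The normalization integral ∫|χ|²du over the whole domain equals d^3/4·A², and A² cancels in the ratio.
Substituting t = u/d, A² and the length scale cancel in the ratio: P = ∫_{0}^{2.4} t^2·e^(-2·t) dt / ∫_{0}^{∞} t^2·e^(-2·t) dt.
An antiderivative of t^2·e^(-2·t) is -(2·t^2 + 2·t + 1)·e^(-2·t)/4; evaluating from 0 to 2.4 gives 1/4 - 433·e^(-24/5)/100, while the full integral is 1/4.
This works out to P = 0.85746.

P ≈ 0.8575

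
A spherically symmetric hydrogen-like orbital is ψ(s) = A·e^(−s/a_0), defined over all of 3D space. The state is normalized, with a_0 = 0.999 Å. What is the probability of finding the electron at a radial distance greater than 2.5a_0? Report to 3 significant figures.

P = ∫ |ψ|² 4πs² ds over s > 2.5a_0.
The full normalization integral is A²·[π·a_0^3] = 1, fixing A².
In terms of u = s/a_0 (A², 4π and the length scale all cancel between numerator and denominator), P = [∫_{2.5}^{∞} u^2·e^(-2·u) du] / [∫_{0}^{∞} u^2·e^(-2·u) du].
An antiderivative of u^2·e^(-2·u) is -(2·u^2 + 2·u + 1)·e^(-2·u)/4; evaluating from 2.5 to ∞ gives 37·e^(-5)/8, while the full integral is 1/4.
This evaluates to P = 0.1247.

P ≈ 0.125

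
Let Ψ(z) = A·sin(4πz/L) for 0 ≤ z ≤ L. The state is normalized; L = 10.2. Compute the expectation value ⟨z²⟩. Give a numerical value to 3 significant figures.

⟨z²⟩ = ∫ z^2 |Ψ|² dz over the full domain.
Using sin²θ = (1 − cos 2θ)/2, since the A² factors cancel between numerator and denominator, ⟨z²⟩ = -L^2/(32·π^2) + L^2/3.
Putting L = 10.2 gives 34.35.

⟨z^2⟩ ≈ 34.4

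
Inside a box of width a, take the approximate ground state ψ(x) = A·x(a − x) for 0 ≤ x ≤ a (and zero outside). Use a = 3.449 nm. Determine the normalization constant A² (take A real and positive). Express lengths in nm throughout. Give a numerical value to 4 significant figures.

The normalization condition is ∫|ψ|² dx = 1 from 0 to a.
Expanding the polynomial and integrating term by term, with ψ = A·x(a − x), the integral evaluates to A²·[a^5/30].
Hence A² = 1/[a^5/30].
With a = 3.449: A² = 0.061469 and A = 0.24793.

A^2 ≈ 0.06147 nm^(-5)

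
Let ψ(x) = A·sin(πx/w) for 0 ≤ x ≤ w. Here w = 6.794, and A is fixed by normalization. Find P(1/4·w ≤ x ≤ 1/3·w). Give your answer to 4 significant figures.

The probability is P = ∫ |ψ|² dx over [1/4·w, 1/3·w].
With A² fixed by ∫|ψ|² = 1, i.e. A² = (w/2)^(−1), substitute and integrate.
Substituting u = x/w, A² and the length scale cancel in the ratio: P = ∫_{1/4}^{1/3} sin(π·u)^2 du / ∫_{0}^{1} sin(π·u)^2 du.
Using ∫ sin(π·u)^2 du = u/2 - sin(2·π·u)/(4·π), the numerator is -√(3)/(8·π) + 1/24 + 1/(4·π) and the denominator is 1/2.
Evaluating gives P = (-3·√(3) + π + 6)/(12·π).

P ≈ 0.1047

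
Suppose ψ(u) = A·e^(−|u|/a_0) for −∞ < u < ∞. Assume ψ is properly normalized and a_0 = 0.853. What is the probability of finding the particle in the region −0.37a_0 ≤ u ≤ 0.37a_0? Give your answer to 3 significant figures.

The probability is P = ∫ |ψ|² du over [−0.37a_0, 0.37a_0].
The normalization integral ∫|ψ|²du over the whole domain equals a_0·A², and A² cancels in the ratio.
By symmetry take twice the u ≥ 0 contribution in numerator and denominator; the 2's cancel. Substituting t = u/a_0, A² and the length scale cancel in the ratio: P = ∫_{0}^{0.37} e^(-2·t) dt / ∫_{0}^{∞} e^(-2·t) dt.
Using ∫ e^(-2·t) dt = -e^(-2·t)/2, the numerator is 1/2 - e^(-37/50)/2 and the denominator is 1/2.
Evaluating gives P = 0.5229.

P ≈ 0.523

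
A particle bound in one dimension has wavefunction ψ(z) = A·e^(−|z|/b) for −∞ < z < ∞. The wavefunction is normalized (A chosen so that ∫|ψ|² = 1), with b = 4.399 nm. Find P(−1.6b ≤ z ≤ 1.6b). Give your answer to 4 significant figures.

P ≈ 0.9592

The probability is P = ∫ |ψ|² dz over [−1.6b, 1.6b].
Since A² = 1/(b), this is the region integral divided by the full normalization integral.
By symmetry take twice the z ≥ 0 contribution in numerator and denominator; the 2's cancel. In terms of u = z/b (A² and the length scale cancel between numerator and denominator), P = [∫_{0}^{1.6} e^(-2·u) du] / [∫_{0}^{∞} e^(-2·u) du].
With ∫ e^(-2·u) du = -e^(-2·u)/2 + C, the region integral is 1/2 - e^(-16/5)/2 and the full one is 1/2.
This works out to P = 0.95924.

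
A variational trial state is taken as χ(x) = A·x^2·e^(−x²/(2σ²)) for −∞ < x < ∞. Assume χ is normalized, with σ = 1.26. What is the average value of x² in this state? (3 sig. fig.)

⟨x^2⟩ ≈ 3.97

The expectation value is the |χ|²-weighted average of x^2: ∫ x^2|χ|² dx.
Since the A² factors cancel between numerator and denominator, ⟨x²⟩ = 5·σ^2/2.
Putting σ = 1.26 gives 3.969.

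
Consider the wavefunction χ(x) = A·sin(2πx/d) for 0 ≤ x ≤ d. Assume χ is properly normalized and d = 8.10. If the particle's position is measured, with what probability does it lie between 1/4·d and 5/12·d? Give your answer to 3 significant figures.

P = ∫_{1/4·d}^{5/12·d} |χ(x)|² dx.
The normalization integral ∫|χ|²dx over the whole domain equals d/2·A², and A² cancels in the ratio.
In terms of u = x/d (A² and the length scale cancel between numerator and denominator), P = [∫_{1/4}^{5/12} sin(2·π·u)^2 du] / [∫_{0}^{1} sin(2·π·u)^2 du].
Using ∫ sin(2·π·u)^2 du = u/2 - sin(4·π·u)/(8·π), the numerator is √(3)/(16·π) + 1/12 and the denominator is 1/2.
This works out to P = (√(3)/8 + π/6)/π.

P ≈ 0.236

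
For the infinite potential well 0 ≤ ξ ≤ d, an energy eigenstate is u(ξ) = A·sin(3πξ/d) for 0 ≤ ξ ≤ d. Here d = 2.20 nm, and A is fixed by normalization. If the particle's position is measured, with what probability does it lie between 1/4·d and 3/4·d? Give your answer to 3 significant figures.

P ≈ 0.394

P = ∫_{1/4·d}^{3/4·d} |u(ξ)|² dξ.
Since A² = 1/(d/2), this is the region integral divided by the full normalization integral.
Substituting t = ξ/d, A² and the length scale cancel in the ratio: P = ∫_{1/4}^{3/4} sin(3·π·t)^2 dt / ∫_{0}^{1} sin(3·π·t)^2 dt.
An antiderivative of sin(3·π·t)^2 is t/2 - sin(6·π·t)/(12·π); evaluating from 1/4 to 3/4 gives 1/4 - 1/(6·π), while the full integral is 1/2.
This works out to P = (-2 + 3·π)/(6·π).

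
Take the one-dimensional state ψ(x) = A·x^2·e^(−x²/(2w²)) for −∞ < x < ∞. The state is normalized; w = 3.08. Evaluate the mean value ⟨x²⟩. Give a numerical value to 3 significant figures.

⟨x^2⟩ ≈ 23.7

By definition ⟨x²⟩ = ∫ x^2 |ψ(x)|² dx.
Using the Gaussian integral ∫_{−∞}^{∞} e^(−αx²) dx = √(π/α), evaluating both integrals, ⟨x²⟩ = 5·w^2/2.
Putting w = 3.08 gives 23.72.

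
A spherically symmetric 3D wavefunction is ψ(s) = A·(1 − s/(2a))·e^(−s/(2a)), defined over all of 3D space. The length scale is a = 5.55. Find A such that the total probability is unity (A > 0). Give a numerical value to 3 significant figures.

Normalization requires ∫|ψ|² 4πs² ds = 1, integrated from 0 to ∞.
In 3D with spherical symmetry the volume element is 4πs² ds.
With ∫₀^∞ s^4 e^(−αs) ds = 4!/α^5, carrying out the integral gives A² · 8·π·a^3.
Plugging in a = 5.55 yields A = 0.01526.

A ≈ 0.0153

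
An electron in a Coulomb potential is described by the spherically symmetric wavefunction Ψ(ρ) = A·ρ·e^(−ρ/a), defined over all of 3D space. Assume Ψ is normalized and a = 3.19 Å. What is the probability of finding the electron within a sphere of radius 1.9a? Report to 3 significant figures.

P ≈ 0.332

With dV = 4πρ²dρ, the probability is ∫|Ψ|² dV over ρ ≤ 1.9a.
The full normalization integral is A²·[3·π·a^5] = 1, fixing A².
Substituting u = ρ/a, A², 4π and the length scale all cancel in the ratio: P = ∫_{0}^{1.9} u^4·e^(-2·u) du / ∫_{0}^{∞} u^4·e^(-2·u) du.
With ∫ u^4·e^(-2·u) du = -(u^4/2 + u^3 + 3·u^2/2 + 3·u/2 + 3/4)·e^(-2·u) + C, the region integral is ≈ 0.24912 and the full one is 3/4.
This evaluates to P = 0.3322.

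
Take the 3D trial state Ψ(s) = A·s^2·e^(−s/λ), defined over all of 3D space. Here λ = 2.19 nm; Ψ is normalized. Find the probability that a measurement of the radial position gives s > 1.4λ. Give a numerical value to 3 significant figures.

P ≈ 0.976

With dV = 4πs²ds, the probability is ∫|Ψ|² dV over s > 1.4λ.
The full normalization integral is A²·[45·π·λ^7/2] = 1, fixing A².
Let u = s/λ; then A², 4π and the length scale all cancel, so P = ∫_{1.4}^{∞} u^6·e^(-2·u) du ÷ ∫_{0}^{∞} u^6·e^(-2·u) du.
With ∫ u^6·e^(-2·u) du = -(4·u^6 + 12·u^5 + 30·u^4 + 60·u^3 + 90·u^2 + 90·u + 45)·e^(-2·u)/8 + C, the region integral is ≈ 5.4877 and the full one is 45/8.
This evaluates to P = 0.9756.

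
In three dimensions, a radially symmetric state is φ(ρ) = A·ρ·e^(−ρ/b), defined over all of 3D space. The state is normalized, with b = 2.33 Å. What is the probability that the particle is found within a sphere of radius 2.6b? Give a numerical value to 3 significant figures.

Integrate the radial probability density 4πρ²|φ|² over ρ ≤ 2.6b.
Normalization gives A² = 1/(3·π·b^5).
Let u = ρ/b; then A², 4π and the length scale all cancel, so P = ∫_{0}^{2.6} u^4·e^(-2·u) du ÷ ∫_{0}^{∞} u^4·e^(-2·u) du.
With ∫ u^4·e^(-2·u) du = -(u^4/2 + u^3 + 3·u^2/2 + 3·u/2 + 3/4)·e^(-2·u) + C, the region integral is ≈ 0.44540 and the full one is 3/4.
The region integral divided by the full integral gives P = 0.5939.

P ≈ 0.594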